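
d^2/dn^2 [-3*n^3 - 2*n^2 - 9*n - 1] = -18*n - 4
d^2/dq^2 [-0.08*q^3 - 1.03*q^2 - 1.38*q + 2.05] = -0.48*q - 2.06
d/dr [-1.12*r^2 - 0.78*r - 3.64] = -2.24*r - 0.78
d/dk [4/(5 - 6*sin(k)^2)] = 24*sin(2*k)/(3*cos(2*k) + 2)^2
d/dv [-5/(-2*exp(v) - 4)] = -5*exp(v)/(2*(exp(v) + 2)^2)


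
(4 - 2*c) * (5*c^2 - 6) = -10*c^3 + 20*c^2 + 12*c - 24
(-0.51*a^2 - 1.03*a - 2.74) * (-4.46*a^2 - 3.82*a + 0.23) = 2.2746*a^4 + 6.542*a^3 + 16.0377*a^2 + 10.2299*a - 0.6302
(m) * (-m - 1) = -m^2 - m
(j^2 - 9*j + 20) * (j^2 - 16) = j^4 - 9*j^3 + 4*j^2 + 144*j - 320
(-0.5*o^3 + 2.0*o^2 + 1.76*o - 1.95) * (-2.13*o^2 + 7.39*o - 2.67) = 1.065*o^5 - 7.955*o^4 + 12.3662*o^3 + 11.8199*o^2 - 19.1097*o + 5.2065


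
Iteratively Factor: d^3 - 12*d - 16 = (d + 2)*(d^2 - 2*d - 8) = (d + 2)^2*(d - 4)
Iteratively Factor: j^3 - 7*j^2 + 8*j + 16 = (j - 4)*(j^2 - 3*j - 4) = (j - 4)*(j + 1)*(j - 4)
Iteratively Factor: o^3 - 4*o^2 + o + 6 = (o + 1)*(o^2 - 5*o + 6) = (o - 3)*(o + 1)*(o - 2)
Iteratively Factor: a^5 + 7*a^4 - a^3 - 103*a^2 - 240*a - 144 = (a - 4)*(a^4 + 11*a^3 + 43*a^2 + 69*a + 36) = (a - 4)*(a + 4)*(a^3 + 7*a^2 + 15*a + 9) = (a - 4)*(a + 3)*(a + 4)*(a^2 + 4*a + 3) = (a - 4)*(a + 1)*(a + 3)*(a + 4)*(a + 3)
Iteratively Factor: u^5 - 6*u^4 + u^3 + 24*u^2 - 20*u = (u)*(u^4 - 6*u^3 + u^2 + 24*u - 20) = u*(u - 5)*(u^3 - u^2 - 4*u + 4) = u*(u - 5)*(u + 2)*(u^2 - 3*u + 2) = u*(u - 5)*(u - 1)*(u + 2)*(u - 2)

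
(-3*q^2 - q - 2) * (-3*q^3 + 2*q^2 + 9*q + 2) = 9*q^5 - 3*q^4 - 23*q^3 - 19*q^2 - 20*q - 4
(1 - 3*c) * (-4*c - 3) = 12*c^2 + 5*c - 3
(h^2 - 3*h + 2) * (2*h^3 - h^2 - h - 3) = 2*h^5 - 7*h^4 + 6*h^3 - 2*h^2 + 7*h - 6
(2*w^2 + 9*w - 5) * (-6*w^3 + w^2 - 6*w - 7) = -12*w^5 - 52*w^4 + 27*w^3 - 73*w^2 - 33*w + 35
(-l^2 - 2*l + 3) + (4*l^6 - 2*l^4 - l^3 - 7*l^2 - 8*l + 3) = 4*l^6 - 2*l^4 - l^3 - 8*l^2 - 10*l + 6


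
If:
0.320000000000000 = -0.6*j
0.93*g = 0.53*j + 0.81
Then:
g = 0.57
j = -0.53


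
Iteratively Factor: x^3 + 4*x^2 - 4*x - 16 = (x - 2)*(x^2 + 6*x + 8) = (x - 2)*(x + 4)*(x + 2)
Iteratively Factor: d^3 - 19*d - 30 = (d + 2)*(d^2 - 2*d - 15) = (d + 2)*(d + 3)*(d - 5)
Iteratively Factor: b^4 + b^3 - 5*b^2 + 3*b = (b - 1)*(b^3 + 2*b^2 - 3*b) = b*(b - 1)*(b^2 + 2*b - 3) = b*(b - 1)^2*(b + 3)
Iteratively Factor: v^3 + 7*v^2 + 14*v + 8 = (v + 1)*(v^2 + 6*v + 8) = (v + 1)*(v + 4)*(v + 2)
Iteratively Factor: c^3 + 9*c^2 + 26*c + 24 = (c + 3)*(c^2 + 6*c + 8) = (c + 2)*(c + 3)*(c + 4)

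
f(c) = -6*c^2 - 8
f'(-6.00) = 72.00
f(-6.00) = -224.00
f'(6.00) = -72.00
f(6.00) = -224.00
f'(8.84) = -106.08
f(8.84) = -476.87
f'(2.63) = -31.56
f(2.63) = -49.50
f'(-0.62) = 7.44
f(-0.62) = -10.31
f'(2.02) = -24.24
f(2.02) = -32.48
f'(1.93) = -23.16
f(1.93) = -30.35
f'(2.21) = -26.52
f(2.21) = -37.30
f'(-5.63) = 67.56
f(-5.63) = -198.18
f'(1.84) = -22.08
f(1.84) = -28.31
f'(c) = -12*c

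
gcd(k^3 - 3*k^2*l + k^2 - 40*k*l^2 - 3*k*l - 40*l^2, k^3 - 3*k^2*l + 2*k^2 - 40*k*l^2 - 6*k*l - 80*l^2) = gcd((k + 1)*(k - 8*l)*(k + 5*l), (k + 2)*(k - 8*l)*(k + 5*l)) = k^2 - 3*k*l - 40*l^2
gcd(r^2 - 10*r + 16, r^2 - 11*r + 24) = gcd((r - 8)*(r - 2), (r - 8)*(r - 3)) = r - 8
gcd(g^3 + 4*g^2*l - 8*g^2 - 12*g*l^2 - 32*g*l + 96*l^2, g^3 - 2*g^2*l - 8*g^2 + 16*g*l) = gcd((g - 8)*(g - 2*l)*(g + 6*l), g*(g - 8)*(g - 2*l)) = g^2 - 2*g*l - 8*g + 16*l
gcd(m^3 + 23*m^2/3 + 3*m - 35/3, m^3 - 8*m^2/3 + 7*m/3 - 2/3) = m - 1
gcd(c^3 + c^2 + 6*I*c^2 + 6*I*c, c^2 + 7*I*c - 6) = c + 6*I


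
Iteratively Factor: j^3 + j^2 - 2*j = (j + 2)*(j^2 - j) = j*(j + 2)*(j - 1)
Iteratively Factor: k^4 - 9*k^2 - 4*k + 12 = (k + 2)*(k^3 - 2*k^2 - 5*k + 6) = (k + 2)^2*(k^2 - 4*k + 3) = (k - 3)*(k + 2)^2*(k - 1)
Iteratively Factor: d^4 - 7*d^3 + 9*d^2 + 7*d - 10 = (d - 1)*(d^3 - 6*d^2 + 3*d + 10) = (d - 5)*(d - 1)*(d^2 - d - 2) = (d - 5)*(d - 1)*(d + 1)*(d - 2)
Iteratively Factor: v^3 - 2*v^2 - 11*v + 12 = (v + 3)*(v^2 - 5*v + 4) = (v - 4)*(v + 3)*(v - 1)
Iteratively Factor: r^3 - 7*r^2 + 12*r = (r)*(r^2 - 7*r + 12) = r*(r - 3)*(r - 4)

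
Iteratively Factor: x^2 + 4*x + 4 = (x + 2)*(x + 2)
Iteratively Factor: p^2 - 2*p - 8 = (p - 4)*(p + 2)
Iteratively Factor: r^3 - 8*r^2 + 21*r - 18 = (r - 2)*(r^2 - 6*r + 9) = (r - 3)*(r - 2)*(r - 3)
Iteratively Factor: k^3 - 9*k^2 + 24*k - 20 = (k - 2)*(k^2 - 7*k + 10) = (k - 2)^2*(k - 5)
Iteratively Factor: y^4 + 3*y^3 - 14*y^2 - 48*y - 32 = (y + 2)*(y^3 + y^2 - 16*y - 16) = (y + 1)*(y + 2)*(y^2 - 16) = (y + 1)*(y + 2)*(y + 4)*(y - 4)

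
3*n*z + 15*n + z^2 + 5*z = (3*n + z)*(z + 5)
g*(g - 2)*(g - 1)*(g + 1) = g^4 - 2*g^3 - g^2 + 2*g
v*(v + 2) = v^2 + 2*v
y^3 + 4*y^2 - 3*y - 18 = (y - 2)*(y + 3)^2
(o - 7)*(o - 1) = o^2 - 8*o + 7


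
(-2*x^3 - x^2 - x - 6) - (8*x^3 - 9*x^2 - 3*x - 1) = -10*x^3 + 8*x^2 + 2*x - 5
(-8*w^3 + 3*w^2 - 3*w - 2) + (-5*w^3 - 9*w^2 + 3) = -13*w^3 - 6*w^2 - 3*w + 1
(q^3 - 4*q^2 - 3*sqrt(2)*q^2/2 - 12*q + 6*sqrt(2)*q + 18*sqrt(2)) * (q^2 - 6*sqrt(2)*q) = q^5 - 15*sqrt(2)*q^4/2 - 4*q^4 + 6*q^3 + 30*sqrt(2)*q^3 - 72*q^2 + 90*sqrt(2)*q^2 - 216*q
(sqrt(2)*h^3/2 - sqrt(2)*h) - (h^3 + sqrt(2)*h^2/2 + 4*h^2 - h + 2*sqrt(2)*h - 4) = -h^3 + sqrt(2)*h^3/2 - 4*h^2 - sqrt(2)*h^2/2 - 3*sqrt(2)*h + h + 4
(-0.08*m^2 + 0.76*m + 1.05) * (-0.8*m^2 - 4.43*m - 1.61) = 0.064*m^4 - 0.2536*m^3 - 4.078*m^2 - 5.8751*m - 1.6905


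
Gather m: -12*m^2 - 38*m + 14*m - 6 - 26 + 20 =-12*m^2 - 24*m - 12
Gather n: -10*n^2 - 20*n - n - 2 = -10*n^2 - 21*n - 2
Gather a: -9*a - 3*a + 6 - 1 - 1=4 - 12*a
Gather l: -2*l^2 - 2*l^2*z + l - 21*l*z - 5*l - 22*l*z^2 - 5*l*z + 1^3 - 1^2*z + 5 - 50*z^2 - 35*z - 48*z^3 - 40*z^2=l^2*(-2*z - 2) + l*(-22*z^2 - 26*z - 4) - 48*z^3 - 90*z^2 - 36*z + 6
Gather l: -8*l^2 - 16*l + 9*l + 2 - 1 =-8*l^2 - 7*l + 1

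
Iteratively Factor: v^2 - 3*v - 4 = (v + 1)*(v - 4)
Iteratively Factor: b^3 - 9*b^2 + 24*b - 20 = (b - 5)*(b^2 - 4*b + 4) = (b - 5)*(b - 2)*(b - 2)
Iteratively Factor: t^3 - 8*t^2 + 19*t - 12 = (t - 3)*(t^2 - 5*t + 4) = (t - 3)*(t - 1)*(t - 4)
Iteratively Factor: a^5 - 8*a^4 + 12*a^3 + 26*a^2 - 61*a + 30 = (a - 1)*(a^4 - 7*a^3 + 5*a^2 + 31*a - 30) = (a - 1)^2*(a^3 - 6*a^2 - a + 30) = (a - 5)*(a - 1)^2*(a^2 - a - 6) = (a - 5)*(a - 3)*(a - 1)^2*(a + 2)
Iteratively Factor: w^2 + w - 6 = (w + 3)*(w - 2)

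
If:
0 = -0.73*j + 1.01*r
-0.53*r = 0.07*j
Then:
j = 0.00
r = 0.00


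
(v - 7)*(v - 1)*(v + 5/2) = v^3 - 11*v^2/2 - 13*v + 35/2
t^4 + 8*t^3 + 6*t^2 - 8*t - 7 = (t - 1)*(t + 1)^2*(t + 7)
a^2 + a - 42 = (a - 6)*(a + 7)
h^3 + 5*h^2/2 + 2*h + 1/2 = (h + 1/2)*(h + 1)^2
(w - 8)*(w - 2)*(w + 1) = w^3 - 9*w^2 + 6*w + 16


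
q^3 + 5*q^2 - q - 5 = (q - 1)*(q + 1)*(q + 5)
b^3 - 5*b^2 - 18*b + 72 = (b - 6)*(b - 3)*(b + 4)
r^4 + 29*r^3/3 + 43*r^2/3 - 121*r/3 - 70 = (r - 2)*(r + 5/3)*(r + 3)*(r + 7)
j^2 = j^2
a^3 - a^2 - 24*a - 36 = (a - 6)*(a + 2)*(a + 3)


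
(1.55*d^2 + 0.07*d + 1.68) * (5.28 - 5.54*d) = -8.587*d^3 + 7.7962*d^2 - 8.9376*d + 8.8704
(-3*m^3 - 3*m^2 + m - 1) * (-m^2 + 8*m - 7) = 3*m^5 - 21*m^4 - 4*m^3 + 30*m^2 - 15*m + 7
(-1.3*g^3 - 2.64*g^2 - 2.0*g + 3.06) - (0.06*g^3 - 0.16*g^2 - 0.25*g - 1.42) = -1.36*g^3 - 2.48*g^2 - 1.75*g + 4.48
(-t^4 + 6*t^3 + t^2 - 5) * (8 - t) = t^5 - 14*t^4 + 47*t^3 + 8*t^2 + 5*t - 40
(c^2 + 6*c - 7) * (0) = 0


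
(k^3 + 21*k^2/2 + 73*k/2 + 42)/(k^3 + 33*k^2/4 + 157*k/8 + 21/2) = 4*(k + 3)/(4*k + 3)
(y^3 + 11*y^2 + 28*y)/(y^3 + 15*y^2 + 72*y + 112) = y/(y + 4)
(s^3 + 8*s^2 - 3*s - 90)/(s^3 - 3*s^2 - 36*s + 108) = (s + 5)/(s - 6)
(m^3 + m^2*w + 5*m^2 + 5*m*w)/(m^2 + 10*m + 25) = m*(m + w)/(m + 5)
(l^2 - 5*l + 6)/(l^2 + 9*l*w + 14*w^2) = (l^2 - 5*l + 6)/(l^2 + 9*l*w + 14*w^2)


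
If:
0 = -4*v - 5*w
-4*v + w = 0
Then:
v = 0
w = 0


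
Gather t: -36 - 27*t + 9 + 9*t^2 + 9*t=9*t^2 - 18*t - 27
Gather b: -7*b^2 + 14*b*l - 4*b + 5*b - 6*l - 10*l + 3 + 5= -7*b^2 + b*(14*l + 1) - 16*l + 8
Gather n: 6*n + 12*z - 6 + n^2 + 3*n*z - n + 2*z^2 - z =n^2 + n*(3*z + 5) + 2*z^2 + 11*z - 6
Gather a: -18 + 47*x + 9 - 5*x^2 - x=-5*x^2 + 46*x - 9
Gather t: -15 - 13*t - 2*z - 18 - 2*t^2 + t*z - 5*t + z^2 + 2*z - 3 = -2*t^2 + t*(z - 18) + z^2 - 36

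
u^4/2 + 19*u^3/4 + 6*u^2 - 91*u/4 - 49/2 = (u/2 + 1/2)*(u - 2)*(u + 7/2)*(u + 7)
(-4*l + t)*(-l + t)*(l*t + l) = 4*l^3*t + 4*l^3 - 5*l^2*t^2 - 5*l^2*t + l*t^3 + l*t^2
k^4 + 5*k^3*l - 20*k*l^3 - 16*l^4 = (k - 2*l)*(k + l)*(k + 2*l)*(k + 4*l)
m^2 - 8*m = m*(m - 8)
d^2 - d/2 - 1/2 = (d - 1)*(d + 1/2)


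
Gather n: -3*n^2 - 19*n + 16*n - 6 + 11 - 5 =-3*n^2 - 3*n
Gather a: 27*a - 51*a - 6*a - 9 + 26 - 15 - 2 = -30*a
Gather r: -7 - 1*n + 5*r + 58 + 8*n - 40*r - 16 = 7*n - 35*r + 35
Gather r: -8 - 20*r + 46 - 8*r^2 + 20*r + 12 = 50 - 8*r^2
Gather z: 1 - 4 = -3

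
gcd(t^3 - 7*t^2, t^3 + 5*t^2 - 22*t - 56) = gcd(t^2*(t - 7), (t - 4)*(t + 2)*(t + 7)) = 1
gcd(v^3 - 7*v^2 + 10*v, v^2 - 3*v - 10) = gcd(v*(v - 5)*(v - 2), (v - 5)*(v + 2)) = v - 5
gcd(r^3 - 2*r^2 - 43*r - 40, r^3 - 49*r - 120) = r^2 - 3*r - 40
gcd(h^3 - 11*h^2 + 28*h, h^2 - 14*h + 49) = h - 7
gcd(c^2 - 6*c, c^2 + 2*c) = c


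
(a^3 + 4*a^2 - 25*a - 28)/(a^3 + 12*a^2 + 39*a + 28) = (a - 4)/(a + 4)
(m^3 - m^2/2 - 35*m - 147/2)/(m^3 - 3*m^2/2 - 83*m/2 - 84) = (m - 7)/(m - 8)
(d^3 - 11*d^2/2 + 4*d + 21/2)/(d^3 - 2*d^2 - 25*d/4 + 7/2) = 2*(d^2 - 2*d - 3)/(2*d^2 + 3*d - 2)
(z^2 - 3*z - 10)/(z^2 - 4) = (z - 5)/(z - 2)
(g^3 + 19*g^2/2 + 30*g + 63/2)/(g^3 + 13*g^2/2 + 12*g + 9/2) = (2*g + 7)/(2*g + 1)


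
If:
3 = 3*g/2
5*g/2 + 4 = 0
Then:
No Solution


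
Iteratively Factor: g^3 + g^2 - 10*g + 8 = (g - 2)*(g^2 + 3*g - 4) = (g - 2)*(g + 4)*(g - 1)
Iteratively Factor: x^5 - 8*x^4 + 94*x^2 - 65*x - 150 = (x + 1)*(x^4 - 9*x^3 + 9*x^2 + 85*x - 150) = (x - 5)*(x + 1)*(x^3 - 4*x^2 - 11*x + 30) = (x - 5)*(x - 2)*(x + 1)*(x^2 - 2*x - 15) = (x - 5)^2*(x - 2)*(x + 1)*(x + 3)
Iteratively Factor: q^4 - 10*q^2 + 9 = (q + 1)*(q^3 - q^2 - 9*q + 9) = (q + 1)*(q + 3)*(q^2 - 4*q + 3) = (q - 3)*(q + 1)*(q + 3)*(q - 1)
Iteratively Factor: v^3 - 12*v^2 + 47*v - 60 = (v - 5)*(v^2 - 7*v + 12) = (v - 5)*(v - 4)*(v - 3)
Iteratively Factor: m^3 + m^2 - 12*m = (m)*(m^2 + m - 12) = m*(m + 4)*(m - 3)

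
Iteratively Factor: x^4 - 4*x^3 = (x)*(x^3 - 4*x^2) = x^2*(x^2 - 4*x) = x^3*(x - 4)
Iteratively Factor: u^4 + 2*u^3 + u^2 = (u)*(u^3 + 2*u^2 + u) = u^2*(u^2 + 2*u + 1) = u^2*(u + 1)*(u + 1)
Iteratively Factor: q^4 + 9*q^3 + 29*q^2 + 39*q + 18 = (q + 3)*(q^3 + 6*q^2 + 11*q + 6) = (q + 2)*(q + 3)*(q^2 + 4*q + 3) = (q + 2)*(q + 3)^2*(q + 1)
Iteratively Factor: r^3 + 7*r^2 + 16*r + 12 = (r + 2)*(r^2 + 5*r + 6) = (r + 2)^2*(r + 3)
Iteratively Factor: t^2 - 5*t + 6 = (t - 3)*(t - 2)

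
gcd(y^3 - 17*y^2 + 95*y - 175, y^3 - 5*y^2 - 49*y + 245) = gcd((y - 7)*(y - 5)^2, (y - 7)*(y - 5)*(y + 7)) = y^2 - 12*y + 35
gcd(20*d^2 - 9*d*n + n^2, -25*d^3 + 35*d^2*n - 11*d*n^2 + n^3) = 5*d - n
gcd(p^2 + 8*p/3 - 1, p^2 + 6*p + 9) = p + 3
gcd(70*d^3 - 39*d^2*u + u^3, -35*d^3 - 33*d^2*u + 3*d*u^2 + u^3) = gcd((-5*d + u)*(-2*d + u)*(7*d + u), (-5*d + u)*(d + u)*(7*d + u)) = -35*d^2 + 2*d*u + u^2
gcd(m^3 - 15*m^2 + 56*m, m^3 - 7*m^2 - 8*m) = m^2 - 8*m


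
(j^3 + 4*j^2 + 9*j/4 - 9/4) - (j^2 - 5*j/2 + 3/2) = j^3 + 3*j^2 + 19*j/4 - 15/4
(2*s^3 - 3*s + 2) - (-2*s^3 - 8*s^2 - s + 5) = 4*s^3 + 8*s^2 - 2*s - 3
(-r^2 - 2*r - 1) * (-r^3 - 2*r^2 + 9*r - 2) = r^5 + 4*r^4 - 4*r^3 - 14*r^2 - 5*r + 2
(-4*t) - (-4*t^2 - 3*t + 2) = 4*t^2 - t - 2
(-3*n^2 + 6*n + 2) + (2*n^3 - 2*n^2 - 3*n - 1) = 2*n^3 - 5*n^2 + 3*n + 1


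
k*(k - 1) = k^2 - k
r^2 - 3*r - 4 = (r - 4)*(r + 1)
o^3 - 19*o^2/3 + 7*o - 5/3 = (o - 5)*(o - 1)*(o - 1/3)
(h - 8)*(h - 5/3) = h^2 - 29*h/3 + 40/3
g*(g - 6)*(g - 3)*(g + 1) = g^4 - 8*g^3 + 9*g^2 + 18*g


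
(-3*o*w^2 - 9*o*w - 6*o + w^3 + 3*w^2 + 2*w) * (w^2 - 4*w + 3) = -3*o*w^4 + 3*o*w^3 + 21*o*w^2 - 3*o*w - 18*o + w^5 - w^4 - 7*w^3 + w^2 + 6*w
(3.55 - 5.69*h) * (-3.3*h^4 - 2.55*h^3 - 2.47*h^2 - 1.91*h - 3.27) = 18.777*h^5 + 2.7945*h^4 + 5.0018*h^3 + 2.0994*h^2 + 11.8258*h - 11.6085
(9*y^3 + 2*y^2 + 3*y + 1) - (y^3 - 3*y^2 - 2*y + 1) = 8*y^3 + 5*y^2 + 5*y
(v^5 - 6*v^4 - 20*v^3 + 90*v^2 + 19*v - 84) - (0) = v^5 - 6*v^4 - 20*v^3 + 90*v^2 + 19*v - 84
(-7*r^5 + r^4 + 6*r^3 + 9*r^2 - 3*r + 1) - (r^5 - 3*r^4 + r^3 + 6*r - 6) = -8*r^5 + 4*r^4 + 5*r^3 + 9*r^2 - 9*r + 7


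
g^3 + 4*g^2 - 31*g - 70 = (g - 5)*(g + 2)*(g + 7)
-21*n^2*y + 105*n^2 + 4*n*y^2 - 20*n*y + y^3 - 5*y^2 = (-3*n + y)*(7*n + y)*(y - 5)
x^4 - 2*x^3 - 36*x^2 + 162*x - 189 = (x - 3)^3*(x + 7)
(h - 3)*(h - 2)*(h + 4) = h^3 - h^2 - 14*h + 24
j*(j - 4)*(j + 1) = j^3 - 3*j^2 - 4*j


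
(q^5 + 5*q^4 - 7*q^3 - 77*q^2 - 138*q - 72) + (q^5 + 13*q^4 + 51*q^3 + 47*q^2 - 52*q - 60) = 2*q^5 + 18*q^4 + 44*q^3 - 30*q^2 - 190*q - 132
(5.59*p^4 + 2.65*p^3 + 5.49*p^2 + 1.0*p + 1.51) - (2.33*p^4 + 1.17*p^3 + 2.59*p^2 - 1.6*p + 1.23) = 3.26*p^4 + 1.48*p^3 + 2.9*p^2 + 2.6*p + 0.28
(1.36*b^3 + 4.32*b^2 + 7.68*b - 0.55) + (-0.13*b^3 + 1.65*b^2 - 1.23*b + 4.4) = 1.23*b^3 + 5.97*b^2 + 6.45*b + 3.85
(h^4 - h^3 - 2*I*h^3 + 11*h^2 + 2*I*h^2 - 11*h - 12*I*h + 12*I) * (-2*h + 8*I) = -2*h^5 + 2*h^4 + 12*I*h^4 - 6*h^3 - 12*I*h^3 + 6*h^2 + 112*I*h^2 + 96*h - 112*I*h - 96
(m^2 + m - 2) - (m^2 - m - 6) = 2*m + 4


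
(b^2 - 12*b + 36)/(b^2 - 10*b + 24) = (b - 6)/(b - 4)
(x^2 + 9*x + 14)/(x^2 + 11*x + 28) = (x + 2)/(x + 4)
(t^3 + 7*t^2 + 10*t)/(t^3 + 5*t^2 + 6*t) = (t + 5)/(t + 3)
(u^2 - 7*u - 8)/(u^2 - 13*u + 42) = (u^2 - 7*u - 8)/(u^2 - 13*u + 42)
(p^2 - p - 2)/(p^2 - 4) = (p + 1)/(p + 2)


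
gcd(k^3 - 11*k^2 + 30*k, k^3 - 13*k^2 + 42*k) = k^2 - 6*k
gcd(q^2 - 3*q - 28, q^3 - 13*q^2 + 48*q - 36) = 1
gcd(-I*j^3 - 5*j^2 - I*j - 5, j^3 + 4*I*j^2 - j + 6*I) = j - I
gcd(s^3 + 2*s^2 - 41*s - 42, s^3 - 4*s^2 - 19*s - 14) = s + 1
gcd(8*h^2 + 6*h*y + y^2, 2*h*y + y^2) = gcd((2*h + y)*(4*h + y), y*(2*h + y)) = 2*h + y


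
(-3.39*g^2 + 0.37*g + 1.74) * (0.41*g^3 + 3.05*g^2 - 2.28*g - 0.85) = -1.3899*g^5 - 10.1878*g^4 + 9.5711*g^3 + 7.3449*g^2 - 4.2817*g - 1.479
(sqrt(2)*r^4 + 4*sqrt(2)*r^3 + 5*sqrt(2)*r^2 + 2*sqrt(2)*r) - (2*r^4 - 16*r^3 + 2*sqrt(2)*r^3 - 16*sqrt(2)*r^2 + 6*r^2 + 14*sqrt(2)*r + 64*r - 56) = -2*r^4 + sqrt(2)*r^4 + 2*sqrt(2)*r^3 + 16*r^3 - 6*r^2 + 21*sqrt(2)*r^2 - 64*r - 12*sqrt(2)*r + 56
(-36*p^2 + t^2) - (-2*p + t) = -36*p^2 + 2*p + t^2 - t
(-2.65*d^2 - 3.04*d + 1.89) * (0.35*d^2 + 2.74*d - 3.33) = -0.9275*d^4 - 8.325*d^3 + 1.1564*d^2 + 15.3018*d - 6.2937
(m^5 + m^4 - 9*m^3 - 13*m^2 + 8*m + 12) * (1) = m^5 + m^4 - 9*m^3 - 13*m^2 + 8*m + 12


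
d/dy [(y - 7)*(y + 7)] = 2*y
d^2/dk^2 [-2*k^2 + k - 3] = -4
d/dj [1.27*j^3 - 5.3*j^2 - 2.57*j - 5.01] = 3.81*j^2 - 10.6*j - 2.57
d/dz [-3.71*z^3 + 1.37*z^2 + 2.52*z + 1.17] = -11.13*z^2 + 2.74*z + 2.52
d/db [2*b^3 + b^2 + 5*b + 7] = 6*b^2 + 2*b + 5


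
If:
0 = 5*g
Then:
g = 0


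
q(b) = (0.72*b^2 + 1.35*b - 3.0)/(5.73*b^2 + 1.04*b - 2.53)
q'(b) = (-11.46*b - 1.04)*(0.72*b^2 + 1.35*b - 3.0)/(5.73*b^2 + 1.04*b - 2.53)^2 + (1.44*b + 1.35)/(5.73*b^2 + 1.04*b - 2.53)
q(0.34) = 1.62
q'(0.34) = 4.08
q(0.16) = 1.25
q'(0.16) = 0.90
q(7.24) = 0.15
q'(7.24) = -0.00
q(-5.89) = 0.07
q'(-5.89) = -0.01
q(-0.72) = 11.67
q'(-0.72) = -273.93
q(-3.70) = 0.03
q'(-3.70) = -0.04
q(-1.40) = -0.48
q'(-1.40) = -1.09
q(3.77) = 0.15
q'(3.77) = 0.00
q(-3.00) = -0.01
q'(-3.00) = -0.07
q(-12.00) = 0.10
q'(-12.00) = -0.00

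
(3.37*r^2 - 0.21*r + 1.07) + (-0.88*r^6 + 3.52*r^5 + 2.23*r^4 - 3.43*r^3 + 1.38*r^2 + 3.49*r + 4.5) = -0.88*r^6 + 3.52*r^5 + 2.23*r^4 - 3.43*r^3 + 4.75*r^2 + 3.28*r + 5.57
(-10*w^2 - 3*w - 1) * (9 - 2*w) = 20*w^3 - 84*w^2 - 25*w - 9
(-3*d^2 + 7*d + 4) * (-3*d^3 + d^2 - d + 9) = 9*d^5 - 24*d^4 - 2*d^3 - 30*d^2 + 59*d + 36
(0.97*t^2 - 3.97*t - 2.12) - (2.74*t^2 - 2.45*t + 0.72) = -1.77*t^2 - 1.52*t - 2.84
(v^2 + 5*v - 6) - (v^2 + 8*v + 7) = -3*v - 13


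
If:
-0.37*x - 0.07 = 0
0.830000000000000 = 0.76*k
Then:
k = 1.09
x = -0.19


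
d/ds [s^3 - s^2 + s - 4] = 3*s^2 - 2*s + 1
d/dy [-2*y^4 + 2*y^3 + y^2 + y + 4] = -8*y^3 + 6*y^2 + 2*y + 1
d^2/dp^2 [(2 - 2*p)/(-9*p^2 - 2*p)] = 4*(81*p^3 - 243*p^2 - 54*p - 4)/(p^3*(729*p^3 + 486*p^2 + 108*p + 8))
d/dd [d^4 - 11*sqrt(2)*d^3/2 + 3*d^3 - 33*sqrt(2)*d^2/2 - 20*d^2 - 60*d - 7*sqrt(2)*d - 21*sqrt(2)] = 4*d^3 - 33*sqrt(2)*d^2/2 + 9*d^2 - 33*sqrt(2)*d - 40*d - 60 - 7*sqrt(2)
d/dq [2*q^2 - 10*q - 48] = 4*q - 10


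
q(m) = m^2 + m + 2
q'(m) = 2*m + 1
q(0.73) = 3.26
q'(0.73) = 2.46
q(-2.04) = 4.12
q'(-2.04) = -3.08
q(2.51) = 10.81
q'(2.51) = 6.02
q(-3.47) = 10.57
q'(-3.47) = -5.94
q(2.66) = 11.74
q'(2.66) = 6.32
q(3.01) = 14.07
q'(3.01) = 7.02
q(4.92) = 31.13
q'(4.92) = 10.84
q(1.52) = 5.83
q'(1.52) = 4.04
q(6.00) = 44.00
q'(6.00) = 13.00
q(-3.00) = 8.00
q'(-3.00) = -5.00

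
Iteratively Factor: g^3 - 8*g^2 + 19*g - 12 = (g - 3)*(g^2 - 5*g + 4) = (g - 4)*(g - 3)*(g - 1)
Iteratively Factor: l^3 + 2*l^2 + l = (l)*(l^2 + 2*l + 1) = l*(l + 1)*(l + 1)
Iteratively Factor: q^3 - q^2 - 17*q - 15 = (q + 1)*(q^2 - 2*q - 15) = (q - 5)*(q + 1)*(q + 3)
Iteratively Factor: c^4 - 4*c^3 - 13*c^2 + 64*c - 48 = (c - 3)*(c^3 - c^2 - 16*c + 16) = (c - 4)*(c - 3)*(c^2 + 3*c - 4) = (c - 4)*(c - 3)*(c + 4)*(c - 1)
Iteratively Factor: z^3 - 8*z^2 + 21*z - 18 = (z - 3)*(z^2 - 5*z + 6) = (z - 3)^2*(z - 2)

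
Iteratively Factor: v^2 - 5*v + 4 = (v - 4)*(v - 1)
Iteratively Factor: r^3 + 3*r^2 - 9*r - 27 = (r + 3)*(r^2 - 9) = (r - 3)*(r + 3)*(r + 3)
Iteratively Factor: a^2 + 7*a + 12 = (a + 4)*(a + 3)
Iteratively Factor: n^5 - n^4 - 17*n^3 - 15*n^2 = (n + 1)*(n^4 - 2*n^3 - 15*n^2) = n*(n + 1)*(n^3 - 2*n^2 - 15*n) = n*(n - 5)*(n + 1)*(n^2 + 3*n) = n*(n - 5)*(n + 1)*(n + 3)*(n)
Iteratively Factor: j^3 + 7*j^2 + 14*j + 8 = (j + 1)*(j^2 + 6*j + 8) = (j + 1)*(j + 2)*(j + 4)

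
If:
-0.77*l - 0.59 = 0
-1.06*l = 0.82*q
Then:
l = -0.77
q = 0.99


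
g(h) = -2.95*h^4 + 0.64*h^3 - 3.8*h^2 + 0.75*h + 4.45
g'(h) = -11.8*h^3 + 1.92*h^2 - 7.6*h + 0.75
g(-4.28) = -1108.46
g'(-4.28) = 993.60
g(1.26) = -6.79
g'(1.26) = -29.38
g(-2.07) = -73.22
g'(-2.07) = 129.37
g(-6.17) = -4570.43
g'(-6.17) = 2892.38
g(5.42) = -2546.98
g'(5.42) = -1862.84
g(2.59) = -140.72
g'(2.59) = -211.07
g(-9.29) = -22816.38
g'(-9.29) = 9697.89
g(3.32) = -369.93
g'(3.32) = -435.13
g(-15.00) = -152365.55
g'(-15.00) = 40371.75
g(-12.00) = -62828.87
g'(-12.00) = 20758.83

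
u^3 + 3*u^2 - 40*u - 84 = (u - 6)*(u + 2)*(u + 7)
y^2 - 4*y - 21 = (y - 7)*(y + 3)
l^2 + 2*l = l*(l + 2)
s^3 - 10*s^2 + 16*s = s*(s - 8)*(s - 2)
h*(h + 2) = h^2 + 2*h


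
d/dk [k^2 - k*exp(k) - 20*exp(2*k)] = -k*exp(k) + 2*k - 40*exp(2*k) - exp(k)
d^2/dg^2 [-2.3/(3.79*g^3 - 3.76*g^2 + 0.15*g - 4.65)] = ((52.302*g - 17.296)*(3.79*g^3 - 3.76*g^2 + 0.15*g - 4.65) - 2.3*(11.37*g^2 - 7.52*g + 0.15)*(22.74*g^2 - 15.04*g + 0.3))/(3.79*g^3 - 3.76*g^2 + 0.15*g - 4.65)^3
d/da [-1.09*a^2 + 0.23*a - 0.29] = 0.23 - 2.18*a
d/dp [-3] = 0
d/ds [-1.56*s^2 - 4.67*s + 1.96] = -3.12*s - 4.67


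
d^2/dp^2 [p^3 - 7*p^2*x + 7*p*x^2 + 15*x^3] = 6*p - 14*x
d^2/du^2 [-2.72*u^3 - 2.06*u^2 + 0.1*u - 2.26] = -16.32*u - 4.12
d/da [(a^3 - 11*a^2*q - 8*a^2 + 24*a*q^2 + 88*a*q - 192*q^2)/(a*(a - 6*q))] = (a^4 - 12*a^3*q + 42*a^2*q^2 - 40*a^2*q + 384*a*q^2 - 1152*q^3)/(a^2*(a^2 - 12*a*q + 36*q^2))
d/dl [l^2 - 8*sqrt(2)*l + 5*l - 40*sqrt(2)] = 2*l - 8*sqrt(2) + 5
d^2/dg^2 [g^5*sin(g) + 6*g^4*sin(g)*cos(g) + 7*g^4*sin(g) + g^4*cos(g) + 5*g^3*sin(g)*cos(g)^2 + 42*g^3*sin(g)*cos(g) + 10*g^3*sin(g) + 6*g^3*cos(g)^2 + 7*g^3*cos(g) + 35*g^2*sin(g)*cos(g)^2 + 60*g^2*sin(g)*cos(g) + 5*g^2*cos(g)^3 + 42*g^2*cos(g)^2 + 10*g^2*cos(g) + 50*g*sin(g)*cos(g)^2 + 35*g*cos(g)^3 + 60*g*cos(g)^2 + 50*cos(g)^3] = -g^5*sin(g) - 7*g^4*sin(g) - 12*g^4*sin(2*g) + 9*g^4*cos(g) + 3*g^3*sin(g)/4 - 84*g^3*sin(2*g) - 45*g^3*sin(3*g)/4 + 49*g^3*cos(g) + 36*g^3*cos(2*g) + 133*g^2*sin(g)/4 - 120*g^2*sin(2*g) - 315*g^2*sin(3*g)/4 + 263*g^2*cos(g)/4 + 168*g^2*cos(2*g) + 45*g^2*cos(3*g)/4 - 42*g*sin(2*g) - 120*g*sin(3*g) + 203*g*cos(g)/4 + 138*g*cos(2*g) + 105*g*cos(3*g)/4 + 18*g - 140*sin(g) - 60*sin(2*g) + 70*sqrt(2)*sin(g + pi/4) - 35*sqrt(2)*sin(3*g + pi/4) - 20*cos(g) + 42*cos(2*g) - 35*sqrt(2)*cos(g + pi/4) + 42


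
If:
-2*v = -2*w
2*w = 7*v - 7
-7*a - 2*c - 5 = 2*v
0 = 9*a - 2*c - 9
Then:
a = 3/40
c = -333/80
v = 7/5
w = 7/5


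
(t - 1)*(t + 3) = t^2 + 2*t - 3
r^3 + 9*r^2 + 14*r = r*(r + 2)*(r + 7)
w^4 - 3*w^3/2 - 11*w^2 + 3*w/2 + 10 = (w - 4)*(w - 1)*(w + 1)*(w + 5/2)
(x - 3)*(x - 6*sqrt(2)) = x^2 - 6*sqrt(2)*x - 3*x + 18*sqrt(2)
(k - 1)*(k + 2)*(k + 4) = k^3 + 5*k^2 + 2*k - 8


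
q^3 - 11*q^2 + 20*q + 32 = (q - 8)*(q - 4)*(q + 1)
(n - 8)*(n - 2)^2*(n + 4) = n^4 - 8*n^3 - 12*n^2 + 112*n - 128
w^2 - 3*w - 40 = (w - 8)*(w + 5)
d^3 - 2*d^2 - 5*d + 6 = (d - 3)*(d - 1)*(d + 2)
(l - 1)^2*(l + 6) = l^3 + 4*l^2 - 11*l + 6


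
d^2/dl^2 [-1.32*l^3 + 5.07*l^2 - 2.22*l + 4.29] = 10.14 - 7.92*l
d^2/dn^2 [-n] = 0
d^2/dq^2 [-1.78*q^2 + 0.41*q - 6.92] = -3.56000000000000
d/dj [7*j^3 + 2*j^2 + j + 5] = 21*j^2 + 4*j + 1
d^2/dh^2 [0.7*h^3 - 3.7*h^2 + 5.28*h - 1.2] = 4.2*h - 7.4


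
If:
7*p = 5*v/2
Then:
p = 5*v/14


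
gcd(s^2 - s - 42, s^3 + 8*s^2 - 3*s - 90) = s + 6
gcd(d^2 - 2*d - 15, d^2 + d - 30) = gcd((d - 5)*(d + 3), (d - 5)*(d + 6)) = d - 5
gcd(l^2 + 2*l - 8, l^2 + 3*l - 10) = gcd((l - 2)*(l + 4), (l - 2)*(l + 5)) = l - 2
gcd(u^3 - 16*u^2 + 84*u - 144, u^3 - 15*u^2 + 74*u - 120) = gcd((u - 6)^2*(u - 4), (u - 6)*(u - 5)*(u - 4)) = u^2 - 10*u + 24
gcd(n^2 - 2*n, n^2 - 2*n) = n^2 - 2*n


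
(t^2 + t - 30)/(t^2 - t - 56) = (-t^2 - t + 30)/(-t^2 + t + 56)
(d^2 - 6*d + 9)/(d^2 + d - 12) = (d - 3)/(d + 4)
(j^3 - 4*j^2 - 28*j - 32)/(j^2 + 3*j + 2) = (j^2 - 6*j - 16)/(j + 1)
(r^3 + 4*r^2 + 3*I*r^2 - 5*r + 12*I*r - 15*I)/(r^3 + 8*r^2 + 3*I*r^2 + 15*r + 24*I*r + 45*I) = (r - 1)/(r + 3)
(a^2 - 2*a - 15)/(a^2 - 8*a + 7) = (a^2 - 2*a - 15)/(a^2 - 8*a + 7)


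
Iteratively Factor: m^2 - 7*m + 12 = (m - 4)*(m - 3)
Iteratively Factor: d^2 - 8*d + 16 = (d - 4)*(d - 4)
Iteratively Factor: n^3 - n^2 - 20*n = (n + 4)*(n^2 - 5*n) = n*(n + 4)*(n - 5)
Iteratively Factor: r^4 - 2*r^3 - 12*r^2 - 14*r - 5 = (r + 1)*(r^3 - 3*r^2 - 9*r - 5) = (r + 1)^2*(r^2 - 4*r - 5) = (r - 5)*(r + 1)^2*(r + 1)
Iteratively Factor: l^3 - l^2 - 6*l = (l + 2)*(l^2 - 3*l) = l*(l + 2)*(l - 3)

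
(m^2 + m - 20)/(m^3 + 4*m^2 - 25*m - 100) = (m - 4)/(m^2 - m - 20)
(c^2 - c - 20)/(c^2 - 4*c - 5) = (c + 4)/(c + 1)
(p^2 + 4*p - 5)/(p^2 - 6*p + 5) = (p + 5)/(p - 5)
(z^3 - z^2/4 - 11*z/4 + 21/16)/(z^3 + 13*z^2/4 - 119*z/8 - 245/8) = (4*z^2 - 8*z + 3)/(2*(2*z^2 + 3*z - 35))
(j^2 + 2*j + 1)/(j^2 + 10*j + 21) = (j^2 + 2*j + 1)/(j^2 + 10*j + 21)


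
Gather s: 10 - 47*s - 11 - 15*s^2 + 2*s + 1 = -15*s^2 - 45*s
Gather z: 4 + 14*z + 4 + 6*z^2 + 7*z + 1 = 6*z^2 + 21*z + 9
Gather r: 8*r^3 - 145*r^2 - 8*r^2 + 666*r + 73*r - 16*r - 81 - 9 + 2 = 8*r^3 - 153*r^2 + 723*r - 88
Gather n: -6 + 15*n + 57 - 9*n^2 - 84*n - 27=-9*n^2 - 69*n + 24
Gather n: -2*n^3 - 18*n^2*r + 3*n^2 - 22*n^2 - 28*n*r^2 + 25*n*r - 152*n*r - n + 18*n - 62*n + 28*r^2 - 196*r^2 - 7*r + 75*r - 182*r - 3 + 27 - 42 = -2*n^3 + n^2*(-18*r - 19) + n*(-28*r^2 - 127*r - 45) - 168*r^2 - 114*r - 18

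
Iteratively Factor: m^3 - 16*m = (m - 4)*(m^2 + 4*m) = m*(m - 4)*(m + 4)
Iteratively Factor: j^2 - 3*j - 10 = (j - 5)*(j + 2)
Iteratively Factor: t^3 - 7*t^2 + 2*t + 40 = (t + 2)*(t^2 - 9*t + 20) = (t - 5)*(t + 2)*(t - 4)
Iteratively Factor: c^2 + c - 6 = (c + 3)*(c - 2)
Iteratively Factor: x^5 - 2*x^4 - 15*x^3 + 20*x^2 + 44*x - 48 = (x + 3)*(x^4 - 5*x^3 + 20*x - 16) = (x - 2)*(x + 3)*(x^3 - 3*x^2 - 6*x + 8) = (x - 2)*(x + 2)*(x + 3)*(x^2 - 5*x + 4) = (x - 4)*(x - 2)*(x + 2)*(x + 3)*(x - 1)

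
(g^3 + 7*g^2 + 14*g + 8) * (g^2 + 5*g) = g^5 + 12*g^4 + 49*g^3 + 78*g^2 + 40*g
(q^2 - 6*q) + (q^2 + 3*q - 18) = 2*q^2 - 3*q - 18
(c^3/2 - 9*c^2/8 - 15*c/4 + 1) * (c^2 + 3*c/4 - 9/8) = c^5/2 - 3*c^4/4 - 165*c^3/32 - 35*c^2/64 + 159*c/32 - 9/8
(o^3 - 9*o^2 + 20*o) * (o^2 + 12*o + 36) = o^5 + 3*o^4 - 52*o^3 - 84*o^2 + 720*o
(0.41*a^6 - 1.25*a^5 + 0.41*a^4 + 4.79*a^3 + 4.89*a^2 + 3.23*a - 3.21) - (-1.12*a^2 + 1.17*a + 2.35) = 0.41*a^6 - 1.25*a^5 + 0.41*a^4 + 4.79*a^3 + 6.01*a^2 + 2.06*a - 5.56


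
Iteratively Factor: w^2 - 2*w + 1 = (w - 1)*(w - 1)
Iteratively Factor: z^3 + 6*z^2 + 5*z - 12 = (z + 3)*(z^2 + 3*z - 4) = (z - 1)*(z + 3)*(z + 4)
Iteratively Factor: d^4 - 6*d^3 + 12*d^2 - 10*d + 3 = (d - 1)*(d^3 - 5*d^2 + 7*d - 3) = (d - 1)^2*(d^2 - 4*d + 3) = (d - 1)^3*(d - 3)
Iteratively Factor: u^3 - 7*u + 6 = (u + 3)*(u^2 - 3*u + 2) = (u - 1)*(u + 3)*(u - 2)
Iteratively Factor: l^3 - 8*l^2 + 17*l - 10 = (l - 5)*(l^2 - 3*l + 2) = (l - 5)*(l - 1)*(l - 2)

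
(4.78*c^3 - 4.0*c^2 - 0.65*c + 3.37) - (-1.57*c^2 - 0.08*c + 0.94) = 4.78*c^3 - 2.43*c^2 - 0.57*c + 2.43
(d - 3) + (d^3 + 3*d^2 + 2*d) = d^3 + 3*d^2 + 3*d - 3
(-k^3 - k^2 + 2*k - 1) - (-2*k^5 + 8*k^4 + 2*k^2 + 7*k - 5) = 2*k^5 - 8*k^4 - k^3 - 3*k^2 - 5*k + 4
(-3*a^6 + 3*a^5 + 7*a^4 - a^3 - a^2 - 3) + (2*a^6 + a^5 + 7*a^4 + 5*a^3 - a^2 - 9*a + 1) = -a^6 + 4*a^5 + 14*a^4 + 4*a^3 - 2*a^2 - 9*a - 2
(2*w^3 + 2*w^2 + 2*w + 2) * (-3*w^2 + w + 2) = -6*w^5 - 4*w^4 + 6*w + 4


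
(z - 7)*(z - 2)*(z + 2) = z^3 - 7*z^2 - 4*z + 28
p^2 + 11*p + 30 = (p + 5)*(p + 6)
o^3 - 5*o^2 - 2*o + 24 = (o - 4)*(o - 3)*(o + 2)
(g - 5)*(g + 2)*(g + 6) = g^3 + 3*g^2 - 28*g - 60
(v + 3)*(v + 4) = v^2 + 7*v + 12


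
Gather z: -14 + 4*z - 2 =4*z - 16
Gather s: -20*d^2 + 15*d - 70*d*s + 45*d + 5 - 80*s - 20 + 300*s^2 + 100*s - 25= -20*d^2 + 60*d + 300*s^2 + s*(20 - 70*d) - 40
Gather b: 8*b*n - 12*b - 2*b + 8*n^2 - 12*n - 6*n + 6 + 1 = b*(8*n - 14) + 8*n^2 - 18*n + 7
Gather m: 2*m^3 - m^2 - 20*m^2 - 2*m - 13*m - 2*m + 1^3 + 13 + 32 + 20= 2*m^3 - 21*m^2 - 17*m + 66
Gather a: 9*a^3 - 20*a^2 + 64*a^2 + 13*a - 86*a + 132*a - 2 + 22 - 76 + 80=9*a^3 + 44*a^2 + 59*a + 24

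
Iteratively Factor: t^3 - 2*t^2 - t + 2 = (t + 1)*(t^2 - 3*t + 2) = (t - 2)*(t + 1)*(t - 1)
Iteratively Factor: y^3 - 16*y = (y - 4)*(y^2 + 4*y) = y*(y - 4)*(y + 4)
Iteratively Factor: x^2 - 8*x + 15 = (x - 5)*(x - 3)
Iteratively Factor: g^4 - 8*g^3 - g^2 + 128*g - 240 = (g - 3)*(g^3 - 5*g^2 - 16*g + 80) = (g - 4)*(g - 3)*(g^2 - g - 20) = (g - 4)*(g - 3)*(g + 4)*(g - 5)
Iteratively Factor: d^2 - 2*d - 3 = (d - 3)*(d + 1)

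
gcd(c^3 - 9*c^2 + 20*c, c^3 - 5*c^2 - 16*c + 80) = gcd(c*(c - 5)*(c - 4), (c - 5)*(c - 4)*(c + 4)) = c^2 - 9*c + 20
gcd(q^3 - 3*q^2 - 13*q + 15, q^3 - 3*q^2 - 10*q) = q - 5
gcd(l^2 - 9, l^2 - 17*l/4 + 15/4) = l - 3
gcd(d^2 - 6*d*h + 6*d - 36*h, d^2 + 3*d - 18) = d + 6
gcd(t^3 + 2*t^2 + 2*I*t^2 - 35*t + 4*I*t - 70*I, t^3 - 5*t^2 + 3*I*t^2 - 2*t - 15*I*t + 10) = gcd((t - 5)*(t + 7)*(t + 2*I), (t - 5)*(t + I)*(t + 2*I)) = t^2 + t*(-5 + 2*I) - 10*I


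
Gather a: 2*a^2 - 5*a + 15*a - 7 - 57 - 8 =2*a^2 + 10*a - 72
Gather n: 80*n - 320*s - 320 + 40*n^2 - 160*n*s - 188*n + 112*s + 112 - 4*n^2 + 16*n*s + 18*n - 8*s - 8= 36*n^2 + n*(-144*s - 90) - 216*s - 216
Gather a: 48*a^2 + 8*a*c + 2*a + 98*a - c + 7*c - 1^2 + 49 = 48*a^2 + a*(8*c + 100) + 6*c + 48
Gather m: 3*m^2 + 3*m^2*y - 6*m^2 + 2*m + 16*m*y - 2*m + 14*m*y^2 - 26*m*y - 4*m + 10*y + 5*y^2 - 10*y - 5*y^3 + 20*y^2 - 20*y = m^2*(3*y - 3) + m*(14*y^2 - 10*y - 4) - 5*y^3 + 25*y^2 - 20*y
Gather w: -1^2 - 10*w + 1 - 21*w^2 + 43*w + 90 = -21*w^2 + 33*w + 90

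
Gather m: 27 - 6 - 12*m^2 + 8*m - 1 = -12*m^2 + 8*m + 20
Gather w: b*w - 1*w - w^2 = -w^2 + w*(b - 1)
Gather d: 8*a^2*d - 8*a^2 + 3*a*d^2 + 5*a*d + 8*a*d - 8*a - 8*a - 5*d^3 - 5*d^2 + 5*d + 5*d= -8*a^2 - 16*a - 5*d^3 + d^2*(3*a - 5) + d*(8*a^2 + 13*a + 10)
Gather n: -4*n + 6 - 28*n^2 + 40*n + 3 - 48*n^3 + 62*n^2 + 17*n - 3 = -48*n^3 + 34*n^2 + 53*n + 6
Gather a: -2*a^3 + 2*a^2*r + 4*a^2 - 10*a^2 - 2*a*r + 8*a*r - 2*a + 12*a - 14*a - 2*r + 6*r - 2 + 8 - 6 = -2*a^3 + a^2*(2*r - 6) + a*(6*r - 4) + 4*r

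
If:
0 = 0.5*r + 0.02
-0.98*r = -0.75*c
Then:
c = -0.05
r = -0.04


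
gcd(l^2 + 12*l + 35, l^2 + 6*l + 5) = l + 5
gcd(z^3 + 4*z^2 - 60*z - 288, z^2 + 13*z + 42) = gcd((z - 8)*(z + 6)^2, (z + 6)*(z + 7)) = z + 6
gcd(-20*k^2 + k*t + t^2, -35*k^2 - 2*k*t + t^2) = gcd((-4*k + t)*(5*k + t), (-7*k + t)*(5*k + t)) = 5*k + t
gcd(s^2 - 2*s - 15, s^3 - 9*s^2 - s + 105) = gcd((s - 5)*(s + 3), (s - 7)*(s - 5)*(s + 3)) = s^2 - 2*s - 15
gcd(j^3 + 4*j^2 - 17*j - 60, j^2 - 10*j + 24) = j - 4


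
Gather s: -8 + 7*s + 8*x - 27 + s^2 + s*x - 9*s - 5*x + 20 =s^2 + s*(x - 2) + 3*x - 15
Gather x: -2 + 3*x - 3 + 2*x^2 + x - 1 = 2*x^2 + 4*x - 6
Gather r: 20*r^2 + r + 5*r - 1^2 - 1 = 20*r^2 + 6*r - 2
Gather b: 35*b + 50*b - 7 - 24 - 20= 85*b - 51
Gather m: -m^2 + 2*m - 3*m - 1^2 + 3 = -m^2 - m + 2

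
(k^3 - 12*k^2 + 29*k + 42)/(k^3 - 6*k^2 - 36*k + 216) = (k^2 - 6*k - 7)/(k^2 - 36)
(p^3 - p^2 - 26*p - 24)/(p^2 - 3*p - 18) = (p^2 + 5*p + 4)/(p + 3)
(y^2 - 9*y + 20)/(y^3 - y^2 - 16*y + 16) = (y - 5)/(y^2 + 3*y - 4)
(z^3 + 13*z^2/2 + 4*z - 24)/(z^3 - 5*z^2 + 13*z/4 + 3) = 2*(z^2 + 8*z + 16)/(2*z^2 - 7*z - 4)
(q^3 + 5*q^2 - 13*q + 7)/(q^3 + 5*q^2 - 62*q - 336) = (q^2 - 2*q + 1)/(q^2 - 2*q - 48)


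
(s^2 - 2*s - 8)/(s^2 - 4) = (s - 4)/(s - 2)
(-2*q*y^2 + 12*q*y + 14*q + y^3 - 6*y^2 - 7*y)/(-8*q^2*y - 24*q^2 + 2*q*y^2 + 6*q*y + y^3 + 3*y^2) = (y^2 - 6*y - 7)/(4*q*y + 12*q + y^2 + 3*y)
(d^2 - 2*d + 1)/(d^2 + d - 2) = (d - 1)/(d + 2)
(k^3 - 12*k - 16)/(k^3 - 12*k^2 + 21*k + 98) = (k^2 - 2*k - 8)/(k^2 - 14*k + 49)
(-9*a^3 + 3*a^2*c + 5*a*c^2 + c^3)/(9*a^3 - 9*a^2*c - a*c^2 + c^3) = (-3*a - c)/(3*a - c)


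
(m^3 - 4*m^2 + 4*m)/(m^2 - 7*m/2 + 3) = 2*m*(m - 2)/(2*m - 3)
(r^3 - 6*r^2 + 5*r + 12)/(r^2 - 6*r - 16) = (-r^3 + 6*r^2 - 5*r - 12)/(-r^2 + 6*r + 16)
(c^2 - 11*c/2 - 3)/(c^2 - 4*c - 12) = (c + 1/2)/(c + 2)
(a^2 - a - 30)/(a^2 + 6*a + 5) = (a - 6)/(a + 1)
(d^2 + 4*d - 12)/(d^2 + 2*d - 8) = (d + 6)/(d + 4)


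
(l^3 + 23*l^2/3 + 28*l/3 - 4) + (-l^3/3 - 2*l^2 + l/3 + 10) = 2*l^3/3 + 17*l^2/3 + 29*l/3 + 6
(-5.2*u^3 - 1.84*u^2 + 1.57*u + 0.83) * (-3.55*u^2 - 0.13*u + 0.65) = 18.46*u^5 + 7.208*u^4 - 8.7143*u^3 - 4.3466*u^2 + 0.9126*u + 0.5395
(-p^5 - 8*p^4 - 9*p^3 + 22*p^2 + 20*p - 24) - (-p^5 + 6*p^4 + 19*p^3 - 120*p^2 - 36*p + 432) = -14*p^4 - 28*p^3 + 142*p^2 + 56*p - 456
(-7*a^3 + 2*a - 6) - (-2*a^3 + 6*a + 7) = -5*a^3 - 4*a - 13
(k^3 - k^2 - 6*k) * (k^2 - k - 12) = k^5 - 2*k^4 - 17*k^3 + 18*k^2 + 72*k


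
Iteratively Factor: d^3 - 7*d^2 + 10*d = (d - 2)*(d^2 - 5*d) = (d - 5)*(d - 2)*(d)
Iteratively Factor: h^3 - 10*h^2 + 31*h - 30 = (h - 3)*(h^2 - 7*h + 10) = (h - 5)*(h - 3)*(h - 2)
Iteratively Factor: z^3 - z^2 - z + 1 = (z - 1)*(z^2 - 1) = (z - 1)^2*(z + 1)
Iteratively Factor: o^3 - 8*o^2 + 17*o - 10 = (o - 1)*(o^2 - 7*o + 10) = (o - 2)*(o - 1)*(o - 5)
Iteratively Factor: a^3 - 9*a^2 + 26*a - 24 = (a - 3)*(a^2 - 6*a + 8) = (a - 4)*(a - 3)*(a - 2)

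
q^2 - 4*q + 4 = (q - 2)^2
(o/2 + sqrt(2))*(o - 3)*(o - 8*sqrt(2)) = o^3/2 - 3*sqrt(2)*o^2 - 3*o^2/2 - 16*o + 9*sqrt(2)*o + 48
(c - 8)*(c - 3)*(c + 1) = c^3 - 10*c^2 + 13*c + 24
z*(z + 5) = z^2 + 5*z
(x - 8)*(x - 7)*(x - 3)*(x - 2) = x^4 - 20*x^3 + 137*x^2 - 370*x + 336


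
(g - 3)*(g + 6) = g^2 + 3*g - 18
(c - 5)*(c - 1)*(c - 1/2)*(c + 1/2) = c^4 - 6*c^3 + 19*c^2/4 + 3*c/2 - 5/4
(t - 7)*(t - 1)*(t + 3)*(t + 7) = t^4 + 2*t^3 - 52*t^2 - 98*t + 147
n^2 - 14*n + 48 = (n - 8)*(n - 6)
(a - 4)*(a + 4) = a^2 - 16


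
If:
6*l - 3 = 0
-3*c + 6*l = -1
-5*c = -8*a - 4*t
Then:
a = 5/6 - t/2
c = 4/3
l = 1/2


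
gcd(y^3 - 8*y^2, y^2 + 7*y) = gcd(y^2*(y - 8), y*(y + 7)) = y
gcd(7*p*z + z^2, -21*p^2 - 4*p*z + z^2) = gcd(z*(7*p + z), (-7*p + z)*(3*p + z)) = 1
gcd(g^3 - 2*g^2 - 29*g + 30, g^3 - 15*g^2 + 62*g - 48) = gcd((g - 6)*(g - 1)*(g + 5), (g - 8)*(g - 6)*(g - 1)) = g^2 - 7*g + 6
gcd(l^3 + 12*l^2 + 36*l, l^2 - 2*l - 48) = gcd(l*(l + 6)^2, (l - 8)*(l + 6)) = l + 6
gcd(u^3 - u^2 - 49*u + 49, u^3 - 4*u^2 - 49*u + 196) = u^2 - 49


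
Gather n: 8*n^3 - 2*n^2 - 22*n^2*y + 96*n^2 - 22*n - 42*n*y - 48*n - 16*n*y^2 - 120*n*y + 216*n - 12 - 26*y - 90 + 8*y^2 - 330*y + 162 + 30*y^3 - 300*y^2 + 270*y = 8*n^3 + n^2*(94 - 22*y) + n*(-16*y^2 - 162*y + 146) + 30*y^3 - 292*y^2 - 86*y + 60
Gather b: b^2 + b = b^2 + b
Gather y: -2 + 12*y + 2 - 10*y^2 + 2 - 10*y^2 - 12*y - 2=-20*y^2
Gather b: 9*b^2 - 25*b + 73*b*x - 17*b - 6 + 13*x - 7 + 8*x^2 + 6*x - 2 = 9*b^2 + b*(73*x - 42) + 8*x^2 + 19*x - 15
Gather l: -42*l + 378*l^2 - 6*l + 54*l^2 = 432*l^2 - 48*l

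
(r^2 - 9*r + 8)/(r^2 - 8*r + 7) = (r - 8)/(r - 7)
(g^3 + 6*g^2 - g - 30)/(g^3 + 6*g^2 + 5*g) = (g^2 + g - 6)/(g*(g + 1))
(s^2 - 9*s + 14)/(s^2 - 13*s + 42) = (s - 2)/(s - 6)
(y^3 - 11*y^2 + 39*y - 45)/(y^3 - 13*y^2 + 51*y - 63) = (y - 5)/(y - 7)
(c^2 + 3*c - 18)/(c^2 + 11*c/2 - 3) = 2*(c - 3)/(2*c - 1)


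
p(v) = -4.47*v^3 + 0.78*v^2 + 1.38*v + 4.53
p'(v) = -13.41*v^2 + 1.56*v + 1.38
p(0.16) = 4.75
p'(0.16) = 1.29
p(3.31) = -144.46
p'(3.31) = -140.38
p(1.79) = -16.14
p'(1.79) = -38.79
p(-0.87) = 6.86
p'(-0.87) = -10.13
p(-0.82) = 6.39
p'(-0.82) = -8.92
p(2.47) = -54.66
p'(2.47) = -76.58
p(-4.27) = 360.87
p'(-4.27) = -249.78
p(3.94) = -251.32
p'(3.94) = -200.65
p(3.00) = -105.00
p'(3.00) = -114.63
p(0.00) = 4.53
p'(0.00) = 1.38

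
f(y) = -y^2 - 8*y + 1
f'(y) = -2*y - 8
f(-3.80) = 16.96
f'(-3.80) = -0.40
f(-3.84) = 16.97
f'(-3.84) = -0.32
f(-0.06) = 1.48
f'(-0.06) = -7.88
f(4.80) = -60.44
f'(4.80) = -17.60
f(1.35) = -11.62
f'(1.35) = -10.70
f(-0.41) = 4.11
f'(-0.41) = -7.18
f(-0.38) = 3.90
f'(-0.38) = -7.24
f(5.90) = -81.01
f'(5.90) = -19.80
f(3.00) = -32.00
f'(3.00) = -14.00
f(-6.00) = 13.00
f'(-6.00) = 4.00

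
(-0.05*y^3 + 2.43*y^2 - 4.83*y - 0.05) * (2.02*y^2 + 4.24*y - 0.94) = -0.101*y^5 + 4.6966*y^4 + 0.5936*y^3 - 22.8644*y^2 + 4.3282*y + 0.047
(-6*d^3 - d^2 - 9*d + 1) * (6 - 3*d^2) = 18*d^5 + 3*d^4 - 9*d^3 - 9*d^2 - 54*d + 6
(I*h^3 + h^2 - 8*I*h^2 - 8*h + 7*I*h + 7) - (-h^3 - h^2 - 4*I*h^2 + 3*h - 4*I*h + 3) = h^3 + I*h^3 + 2*h^2 - 4*I*h^2 - 11*h + 11*I*h + 4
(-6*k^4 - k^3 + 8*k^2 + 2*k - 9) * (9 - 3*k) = 18*k^5 - 51*k^4 - 33*k^3 + 66*k^2 + 45*k - 81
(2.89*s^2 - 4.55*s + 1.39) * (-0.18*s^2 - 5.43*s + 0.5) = -0.5202*s^4 - 14.8737*s^3 + 25.9013*s^2 - 9.8227*s + 0.695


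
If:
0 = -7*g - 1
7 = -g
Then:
No Solution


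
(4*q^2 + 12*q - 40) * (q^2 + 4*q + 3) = 4*q^4 + 28*q^3 + 20*q^2 - 124*q - 120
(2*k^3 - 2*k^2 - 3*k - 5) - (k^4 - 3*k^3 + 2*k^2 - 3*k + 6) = -k^4 + 5*k^3 - 4*k^2 - 11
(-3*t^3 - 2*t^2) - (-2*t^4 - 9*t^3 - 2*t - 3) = 2*t^4 + 6*t^3 - 2*t^2 + 2*t + 3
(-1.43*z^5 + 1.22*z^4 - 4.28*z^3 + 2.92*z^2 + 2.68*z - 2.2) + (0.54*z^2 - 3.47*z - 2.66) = -1.43*z^5 + 1.22*z^4 - 4.28*z^3 + 3.46*z^2 - 0.79*z - 4.86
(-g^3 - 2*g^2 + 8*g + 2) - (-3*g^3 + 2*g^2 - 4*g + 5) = 2*g^3 - 4*g^2 + 12*g - 3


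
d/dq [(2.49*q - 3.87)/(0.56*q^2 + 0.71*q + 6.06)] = (-1.3944*q^2 + 4.3344*q + 17.8371)/(0.3136*q^4 + 0.7952*q^3 + 7.2913*q^2 + 8.6052*q + 36.7236)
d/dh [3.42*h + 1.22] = 3.42000000000000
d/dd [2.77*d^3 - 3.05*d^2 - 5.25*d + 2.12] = 8.31*d^2 - 6.1*d - 5.25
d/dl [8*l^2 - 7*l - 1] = 16*l - 7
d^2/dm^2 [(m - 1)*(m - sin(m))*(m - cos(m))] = sqrt(2)*m^2*sin(m + pi/4) + 3*m*sin(m) - 2*m*sin(2*m) - 5*m*cos(m) + 6*m - 4*sin(m) + 2*sqrt(2)*sin(2*m + pi/4) - 2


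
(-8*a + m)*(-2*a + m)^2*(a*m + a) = -32*a^4*m - 32*a^4 + 36*a^3*m^2 + 36*a^3*m - 12*a^2*m^3 - 12*a^2*m^2 + a*m^4 + a*m^3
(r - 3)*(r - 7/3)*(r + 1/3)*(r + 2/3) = r^4 - 13*r^3/3 + 17*r^2/9 + 157*r/27 + 14/9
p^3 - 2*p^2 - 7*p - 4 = (p - 4)*(p + 1)^2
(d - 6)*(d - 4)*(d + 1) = d^3 - 9*d^2 + 14*d + 24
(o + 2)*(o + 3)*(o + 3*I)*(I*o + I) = I*o^4 - 3*o^3 + 6*I*o^3 - 18*o^2 + 11*I*o^2 - 33*o + 6*I*o - 18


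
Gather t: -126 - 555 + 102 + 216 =-363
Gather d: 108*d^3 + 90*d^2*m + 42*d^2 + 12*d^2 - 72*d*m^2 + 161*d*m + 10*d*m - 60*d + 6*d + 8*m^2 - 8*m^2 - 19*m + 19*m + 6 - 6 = 108*d^3 + d^2*(90*m + 54) + d*(-72*m^2 + 171*m - 54)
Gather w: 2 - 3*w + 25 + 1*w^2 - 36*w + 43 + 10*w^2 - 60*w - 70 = 11*w^2 - 99*w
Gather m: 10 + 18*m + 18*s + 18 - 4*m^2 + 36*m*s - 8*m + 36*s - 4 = -4*m^2 + m*(36*s + 10) + 54*s + 24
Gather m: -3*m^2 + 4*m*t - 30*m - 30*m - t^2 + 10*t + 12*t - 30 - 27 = -3*m^2 + m*(4*t - 60) - t^2 + 22*t - 57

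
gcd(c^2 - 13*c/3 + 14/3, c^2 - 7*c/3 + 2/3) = c - 2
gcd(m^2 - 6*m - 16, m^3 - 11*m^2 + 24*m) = m - 8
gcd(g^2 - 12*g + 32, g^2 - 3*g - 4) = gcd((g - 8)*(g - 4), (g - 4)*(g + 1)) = g - 4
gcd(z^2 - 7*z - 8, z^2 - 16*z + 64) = z - 8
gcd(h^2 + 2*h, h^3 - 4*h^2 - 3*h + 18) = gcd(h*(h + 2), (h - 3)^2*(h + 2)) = h + 2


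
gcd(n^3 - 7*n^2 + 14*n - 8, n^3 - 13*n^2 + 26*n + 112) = 1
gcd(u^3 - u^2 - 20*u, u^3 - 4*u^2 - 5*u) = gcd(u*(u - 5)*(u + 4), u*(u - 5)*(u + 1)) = u^2 - 5*u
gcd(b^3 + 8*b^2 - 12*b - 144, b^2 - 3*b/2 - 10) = b - 4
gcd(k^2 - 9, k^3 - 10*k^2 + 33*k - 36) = k - 3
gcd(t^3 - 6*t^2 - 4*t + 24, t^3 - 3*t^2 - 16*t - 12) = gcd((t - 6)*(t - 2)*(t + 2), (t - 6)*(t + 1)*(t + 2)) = t^2 - 4*t - 12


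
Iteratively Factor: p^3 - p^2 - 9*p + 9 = (p - 3)*(p^2 + 2*p - 3) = (p - 3)*(p + 3)*(p - 1)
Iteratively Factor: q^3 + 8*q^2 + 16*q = (q)*(q^2 + 8*q + 16) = q*(q + 4)*(q + 4)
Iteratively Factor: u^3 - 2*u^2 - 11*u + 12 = (u - 1)*(u^2 - u - 12) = (u - 4)*(u - 1)*(u + 3)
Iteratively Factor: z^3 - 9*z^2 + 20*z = (z - 5)*(z^2 - 4*z) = (z - 5)*(z - 4)*(z)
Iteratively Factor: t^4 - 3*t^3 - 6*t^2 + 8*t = (t - 1)*(t^3 - 2*t^2 - 8*t) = t*(t - 1)*(t^2 - 2*t - 8) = t*(t - 4)*(t - 1)*(t + 2)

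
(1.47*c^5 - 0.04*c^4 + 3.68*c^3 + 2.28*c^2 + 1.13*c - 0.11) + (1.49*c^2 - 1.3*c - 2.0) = 1.47*c^5 - 0.04*c^4 + 3.68*c^3 + 3.77*c^2 - 0.17*c - 2.11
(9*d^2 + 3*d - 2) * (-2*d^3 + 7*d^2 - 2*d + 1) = -18*d^5 + 57*d^4 + 7*d^3 - 11*d^2 + 7*d - 2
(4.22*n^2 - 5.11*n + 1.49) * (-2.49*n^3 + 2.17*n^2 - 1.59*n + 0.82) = -10.5078*n^5 + 21.8813*n^4 - 21.5086*n^3 + 14.8186*n^2 - 6.5593*n + 1.2218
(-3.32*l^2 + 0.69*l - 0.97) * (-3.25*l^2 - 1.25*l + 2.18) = 10.79*l^4 + 1.9075*l^3 - 4.9476*l^2 + 2.7167*l - 2.1146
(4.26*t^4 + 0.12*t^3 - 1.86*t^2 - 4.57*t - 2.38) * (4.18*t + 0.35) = 17.8068*t^5 + 1.9926*t^4 - 7.7328*t^3 - 19.7536*t^2 - 11.5479*t - 0.833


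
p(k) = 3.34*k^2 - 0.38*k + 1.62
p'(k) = 6.68*k - 0.38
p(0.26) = 1.75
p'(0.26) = 1.36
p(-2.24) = 19.23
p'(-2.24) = -15.34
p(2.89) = 28.42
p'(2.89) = 18.93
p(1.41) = 7.72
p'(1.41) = 9.04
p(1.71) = 10.74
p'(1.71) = 11.04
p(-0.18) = 1.80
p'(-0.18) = -1.58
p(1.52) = 8.76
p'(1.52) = 9.77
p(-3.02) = 33.23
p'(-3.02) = -20.55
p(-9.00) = 275.58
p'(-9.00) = -60.50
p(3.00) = 30.54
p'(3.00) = 19.66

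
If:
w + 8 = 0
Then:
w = -8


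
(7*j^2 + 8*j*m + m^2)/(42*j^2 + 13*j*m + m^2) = (j + m)/(6*j + m)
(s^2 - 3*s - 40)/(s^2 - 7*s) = (s^2 - 3*s - 40)/(s*(s - 7))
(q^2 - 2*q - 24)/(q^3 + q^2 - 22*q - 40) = (q - 6)/(q^2 - 3*q - 10)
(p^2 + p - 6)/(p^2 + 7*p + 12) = (p - 2)/(p + 4)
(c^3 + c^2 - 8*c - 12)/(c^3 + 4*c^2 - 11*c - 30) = (c + 2)/(c + 5)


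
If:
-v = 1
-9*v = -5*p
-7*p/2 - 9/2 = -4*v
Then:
No Solution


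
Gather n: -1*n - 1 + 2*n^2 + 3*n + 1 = 2*n^2 + 2*n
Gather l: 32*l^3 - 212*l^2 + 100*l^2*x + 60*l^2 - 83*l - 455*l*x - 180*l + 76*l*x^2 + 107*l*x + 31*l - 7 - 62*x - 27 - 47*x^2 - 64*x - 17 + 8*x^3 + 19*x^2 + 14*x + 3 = 32*l^3 + l^2*(100*x - 152) + l*(76*x^2 - 348*x - 232) + 8*x^3 - 28*x^2 - 112*x - 48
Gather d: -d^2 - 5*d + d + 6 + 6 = -d^2 - 4*d + 12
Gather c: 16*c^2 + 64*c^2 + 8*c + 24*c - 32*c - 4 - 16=80*c^2 - 20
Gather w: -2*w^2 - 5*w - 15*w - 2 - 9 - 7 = -2*w^2 - 20*w - 18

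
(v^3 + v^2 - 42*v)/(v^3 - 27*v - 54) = v*(v + 7)/(v^2 + 6*v + 9)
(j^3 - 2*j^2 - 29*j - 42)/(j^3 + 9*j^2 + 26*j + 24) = (j - 7)/(j + 4)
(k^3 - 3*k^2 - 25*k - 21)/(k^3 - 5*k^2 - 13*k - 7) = (k + 3)/(k + 1)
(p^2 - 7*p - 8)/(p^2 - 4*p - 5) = (p - 8)/(p - 5)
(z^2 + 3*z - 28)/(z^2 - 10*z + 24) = (z + 7)/(z - 6)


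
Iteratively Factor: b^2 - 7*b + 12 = (b - 4)*(b - 3)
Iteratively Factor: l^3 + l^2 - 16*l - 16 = (l + 4)*(l^2 - 3*l - 4) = (l - 4)*(l + 4)*(l + 1)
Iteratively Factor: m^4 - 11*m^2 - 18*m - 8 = (m + 2)*(m^3 - 2*m^2 - 7*m - 4) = (m + 1)*(m + 2)*(m^2 - 3*m - 4) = (m - 4)*(m + 1)*(m + 2)*(m + 1)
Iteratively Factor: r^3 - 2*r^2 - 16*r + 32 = (r + 4)*(r^2 - 6*r + 8) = (r - 4)*(r + 4)*(r - 2)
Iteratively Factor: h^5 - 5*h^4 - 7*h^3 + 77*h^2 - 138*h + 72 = (h - 3)*(h^4 - 2*h^3 - 13*h^2 + 38*h - 24) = (h - 3)*(h + 4)*(h^3 - 6*h^2 + 11*h - 6) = (h - 3)^2*(h + 4)*(h^2 - 3*h + 2) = (h - 3)^2*(h - 1)*(h + 4)*(h - 2)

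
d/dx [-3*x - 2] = -3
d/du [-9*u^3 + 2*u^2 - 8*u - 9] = -27*u^2 + 4*u - 8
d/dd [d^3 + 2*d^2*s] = d*(3*d + 4*s)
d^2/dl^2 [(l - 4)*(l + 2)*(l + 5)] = 6*l + 6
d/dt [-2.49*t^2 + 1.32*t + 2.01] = 1.32 - 4.98*t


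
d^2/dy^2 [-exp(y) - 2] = -exp(y)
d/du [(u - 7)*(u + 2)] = 2*u - 5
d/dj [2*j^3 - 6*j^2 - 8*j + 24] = 6*j^2 - 12*j - 8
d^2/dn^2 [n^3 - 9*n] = 6*n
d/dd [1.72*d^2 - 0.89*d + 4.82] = 3.44*d - 0.89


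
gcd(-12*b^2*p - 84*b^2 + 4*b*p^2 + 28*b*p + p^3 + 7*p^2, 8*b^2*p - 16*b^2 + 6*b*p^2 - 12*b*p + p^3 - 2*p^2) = 1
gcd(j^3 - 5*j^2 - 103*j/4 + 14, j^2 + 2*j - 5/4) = j - 1/2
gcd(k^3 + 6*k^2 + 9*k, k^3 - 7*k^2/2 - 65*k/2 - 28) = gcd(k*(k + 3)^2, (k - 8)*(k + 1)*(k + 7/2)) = 1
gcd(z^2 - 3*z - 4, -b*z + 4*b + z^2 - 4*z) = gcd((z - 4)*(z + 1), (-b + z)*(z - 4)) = z - 4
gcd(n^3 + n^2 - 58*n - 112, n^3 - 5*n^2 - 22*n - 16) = n^2 - 6*n - 16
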